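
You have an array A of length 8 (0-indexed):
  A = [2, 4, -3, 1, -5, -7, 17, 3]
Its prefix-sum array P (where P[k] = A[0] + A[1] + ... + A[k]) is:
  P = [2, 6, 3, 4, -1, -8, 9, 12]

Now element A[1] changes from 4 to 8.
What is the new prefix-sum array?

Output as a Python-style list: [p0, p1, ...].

Change: A[1] 4 -> 8, delta = 4
P[k] for k < 1: unchanged (A[1] not included)
P[k] for k >= 1: shift by delta = 4
  P[0] = 2 + 0 = 2
  P[1] = 6 + 4 = 10
  P[2] = 3 + 4 = 7
  P[3] = 4 + 4 = 8
  P[4] = -1 + 4 = 3
  P[5] = -8 + 4 = -4
  P[6] = 9 + 4 = 13
  P[7] = 12 + 4 = 16

Answer: [2, 10, 7, 8, 3, -4, 13, 16]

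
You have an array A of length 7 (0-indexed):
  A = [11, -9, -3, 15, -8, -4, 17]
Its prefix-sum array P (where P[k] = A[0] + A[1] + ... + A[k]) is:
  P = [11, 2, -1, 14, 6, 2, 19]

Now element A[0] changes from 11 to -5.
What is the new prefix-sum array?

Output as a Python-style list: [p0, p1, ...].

Answer: [-5, -14, -17, -2, -10, -14, 3]

Derivation:
Change: A[0] 11 -> -5, delta = -16
P[k] for k < 0: unchanged (A[0] not included)
P[k] for k >= 0: shift by delta = -16
  P[0] = 11 + -16 = -5
  P[1] = 2 + -16 = -14
  P[2] = -1 + -16 = -17
  P[3] = 14 + -16 = -2
  P[4] = 6 + -16 = -10
  P[5] = 2 + -16 = -14
  P[6] = 19 + -16 = 3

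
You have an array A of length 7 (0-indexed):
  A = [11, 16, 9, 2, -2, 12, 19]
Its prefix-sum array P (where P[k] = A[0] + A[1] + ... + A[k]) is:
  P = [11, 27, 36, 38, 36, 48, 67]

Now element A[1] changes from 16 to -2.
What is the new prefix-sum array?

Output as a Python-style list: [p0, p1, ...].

Answer: [11, 9, 18, 20, 18, 30, 49]

Derivation:
Change: A[1] 16 -> -2, delta = -18
P[k] for k < 1: unchanged (A[1] not included)
P[k] for k >= 1: shift by delta = -18
  P[0] = 11 + 0 = 11
  P[1] = 27 + -18 = 9
  P[2] = 36 + -18 = 18
  P[3] = 38 + -18 = 20
  P[4] = 36 + -18 = 18
  P[5] = 48 + -18 = 30
  P[6] = 67 + -18 = 49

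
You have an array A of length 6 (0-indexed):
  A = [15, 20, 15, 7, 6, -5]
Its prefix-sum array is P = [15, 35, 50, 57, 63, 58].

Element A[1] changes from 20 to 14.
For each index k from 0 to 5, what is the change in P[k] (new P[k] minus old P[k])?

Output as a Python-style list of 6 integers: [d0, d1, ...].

Answer: [0, -6, -6, -6, -6, -6]

Derivation:
Element change: A[1] 20 -> 14, delta = -6
For k < 1: P[k] unchanged, delta_P[k] = 0
For k >= 1: P[k] shifts by exactly -6
Delta array: [0, -6, -6, -6, -6, -6]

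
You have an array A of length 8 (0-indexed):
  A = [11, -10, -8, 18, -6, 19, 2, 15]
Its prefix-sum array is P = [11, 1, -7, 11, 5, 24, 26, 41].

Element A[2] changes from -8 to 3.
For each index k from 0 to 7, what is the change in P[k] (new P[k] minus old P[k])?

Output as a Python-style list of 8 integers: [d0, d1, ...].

Element change: A[2] -8 -> 3, delta = 11
For k < 2: P[k] unchanged, delta_P[k] = 0
For k >= 2: P[k] shifts by exactly 11
Delta array: [0, 0, 11, 11, 11, 11, 11, 11]

Answer: [0, 0, 11, 11, 11, 11, 11, 11]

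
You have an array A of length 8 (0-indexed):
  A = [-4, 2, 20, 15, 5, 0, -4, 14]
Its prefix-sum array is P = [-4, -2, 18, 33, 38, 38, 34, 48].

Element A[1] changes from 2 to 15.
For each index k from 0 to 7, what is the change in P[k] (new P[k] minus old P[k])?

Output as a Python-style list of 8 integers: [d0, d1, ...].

Element change: A[1] 2 -> 15, delta = 13
For k < 1: P[k] unchanged, delta_P[k] = 0
For k >= 1: P[k] shifts by exactly 13
Delta array: [0, 13, 13, 13, 13, 13, 13, 13]

Answer: [0, 13, 13, 13, 13, 13, 13, 13]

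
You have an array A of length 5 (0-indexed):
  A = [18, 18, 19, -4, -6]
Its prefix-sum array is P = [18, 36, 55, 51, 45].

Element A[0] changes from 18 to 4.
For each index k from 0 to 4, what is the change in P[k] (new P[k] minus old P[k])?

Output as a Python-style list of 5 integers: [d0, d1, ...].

Element change: A[0] 18 -> 4, delta = -14
For k < 0: P[k] unchanged, delta_P[k] = 0
For k >= 0: P[k] shifts by exactly -14
Delta array: [-14, -14, -14, -14, -14]

Answer: [-14, -14, -14, -14, -14]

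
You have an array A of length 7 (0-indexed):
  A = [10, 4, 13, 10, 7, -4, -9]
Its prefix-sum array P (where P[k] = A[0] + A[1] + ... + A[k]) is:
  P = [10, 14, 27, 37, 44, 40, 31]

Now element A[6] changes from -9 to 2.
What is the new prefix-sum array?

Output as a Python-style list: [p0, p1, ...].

Answer: [10, 14, 27, 37, 44, 40, 42]

Derivation:
Change: A[6] -9 -> 2, delta = 11
P[k] for k < 6: unchanged (A[6] not included)
P[k] for k >= 6: shift by delta = 11
  P[0] = 10 + 0 = 10
  P[1] = 14 + 0 = 14
  P[2] = 27 + 0 = 27
  P[3] = 37 + 0 = 37
  P[4] = 44 + 0 = 44
  P[5] = 40 + 0 = 40
  P[6] = 31 + 11 = 42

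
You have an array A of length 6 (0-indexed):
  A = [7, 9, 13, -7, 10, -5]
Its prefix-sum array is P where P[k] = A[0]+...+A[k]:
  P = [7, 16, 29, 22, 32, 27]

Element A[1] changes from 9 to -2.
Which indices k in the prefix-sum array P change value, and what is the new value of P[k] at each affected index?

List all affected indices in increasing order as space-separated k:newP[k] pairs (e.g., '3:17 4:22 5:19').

Answer: 1:5 2:18 3:11 4:21 5:16

Derivation:
P[k] = A[0] + ... + A[k]
P[k] includes A[1] iff k >= 1
Affected indices: 1, 2, ..., 5; delta = -11
  P[1]: 16 + -11 = 5
  P[2]: 29 + -11 = 18
  P[3]: 22 + -11 = 11
  P[4]: 32 + -11 = 21
  P[5]: 27 + -11 = 16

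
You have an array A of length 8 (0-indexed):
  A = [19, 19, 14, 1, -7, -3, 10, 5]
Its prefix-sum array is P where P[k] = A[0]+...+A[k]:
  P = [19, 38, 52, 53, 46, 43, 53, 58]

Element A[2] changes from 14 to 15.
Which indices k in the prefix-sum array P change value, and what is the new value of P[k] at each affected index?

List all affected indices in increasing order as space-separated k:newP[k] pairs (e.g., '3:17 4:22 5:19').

Answer: 2:53 3:54 4:47 5:44 6:54 7:59

Derivation:
P[k] = A[0] + ... + A[k]
P[k] includes A[2] iff k >= 2
Affected indices: 2, 3, ..., 7; delta = 1
  P[2]: 52 + 1 = 53
  P[3]: 53 + 1 = 54
  P[4]: 46 + 1 = 47
  P[5]: 43 + 1 = 44
  P[6]: 53 + 1 = 54
  P[7]: 58 + 1 = 59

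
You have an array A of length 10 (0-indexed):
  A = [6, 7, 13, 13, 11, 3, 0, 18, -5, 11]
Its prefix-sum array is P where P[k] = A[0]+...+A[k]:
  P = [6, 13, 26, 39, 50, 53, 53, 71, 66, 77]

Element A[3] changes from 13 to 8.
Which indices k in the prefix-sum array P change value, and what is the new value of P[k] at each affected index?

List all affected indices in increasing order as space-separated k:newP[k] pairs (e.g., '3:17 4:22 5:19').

Answer: 3:34 4:45 5:48 6:48 7:66 8:61 9:72

Derivation:
P[k] = A[0] + ... + A[k]
P[k] includes A[3] iff k >= 3
Affected indices: 3, 4, ..., 9; delta = -5
  P[3]: 39 + -5 = 34
  P[4]: 50 + -5 = 45
  P[5]: 53 + -5 = 48
  P[6]: 53 + -5 = 48
  P[7]: 71 + -5 = 66
  P[8]: 66 + -5 = 61
  P[9]: 77 + -5 = 72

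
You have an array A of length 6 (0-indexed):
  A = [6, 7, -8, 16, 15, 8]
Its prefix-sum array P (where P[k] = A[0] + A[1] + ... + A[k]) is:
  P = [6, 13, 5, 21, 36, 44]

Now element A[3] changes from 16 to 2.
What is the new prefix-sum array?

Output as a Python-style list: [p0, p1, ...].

Answer: [6, 13, 5, 7, 22, 30]

Derivation:
Change: A[3] 16 -> 2, delta = -14
P[k] for k < 3: unchanged (A[3] not included)
P[k] for k >= 3: shift by delta = -14
  P[0] = 6 + 0 = 6
  P[1] = 13 + 0 = 13
  P[2] = 5 + 0 = 5
  P[3] = 21 + -14 = 7
  P[4] = 36 + -14 = 22
  P[5] = 44 + -14 = 30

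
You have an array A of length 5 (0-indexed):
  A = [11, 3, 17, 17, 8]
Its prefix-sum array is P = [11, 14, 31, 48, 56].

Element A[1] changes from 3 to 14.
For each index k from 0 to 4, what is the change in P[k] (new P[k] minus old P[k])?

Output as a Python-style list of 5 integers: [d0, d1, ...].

Answer: [0, 11, 11, 11, 11]

Derivation:
Element change: A[1] 3 -> 14, delta = 11
For k < 1: P[k] unchanged, delta_P[k] = 0
For k >= 1: P[k] shifts by exactly 11
Delta array: [0, 11, 11, 11, 11]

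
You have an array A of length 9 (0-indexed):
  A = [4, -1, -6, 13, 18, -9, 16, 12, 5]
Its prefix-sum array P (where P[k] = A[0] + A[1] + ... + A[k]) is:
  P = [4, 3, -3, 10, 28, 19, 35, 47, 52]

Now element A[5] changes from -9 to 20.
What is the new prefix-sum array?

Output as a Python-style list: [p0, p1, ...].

Answer: [4, 3, -3, 10, 28, 48, 64, 76, 81]

Derivation:
Change: A[5] -9 -> 20, delta = 29
P[k] for k < 5: unchanged (A[5] not included)
P[k] for k >= 5: shift by delta = 29
  P[0] = 4 + 0 = 4
  P[1] = 3 + 0 = 3
  P[2] = -3 + 0 = -3
  P[3] = 10 + 0 = 10
  P[4] = 28 + 0 = 28
  P[5] = 19 + 29 = 48
  P[6] = 35 + 29 = 64
  P[7] = 47 + 29 = 76
  P[8] = 52 + 29 = 81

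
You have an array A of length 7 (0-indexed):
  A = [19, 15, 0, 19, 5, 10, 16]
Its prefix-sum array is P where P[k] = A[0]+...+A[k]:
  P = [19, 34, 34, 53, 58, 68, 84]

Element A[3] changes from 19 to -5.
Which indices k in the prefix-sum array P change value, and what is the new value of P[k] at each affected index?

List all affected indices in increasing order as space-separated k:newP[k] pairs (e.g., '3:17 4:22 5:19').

P[k] = A[0] + ... + A[k]
P[k] includes A[3] iff k >= 3
Affected indices: 3, 4, ..., 6; delta = -24
  P[3]: 53 + -24 = 29
  P[4]: 58 + -24 = 34
  P[5]: 68 + -24 = 44
  P[6]: 84 + -24 = 60

Answer: 3:29 4:34 5:44 6:60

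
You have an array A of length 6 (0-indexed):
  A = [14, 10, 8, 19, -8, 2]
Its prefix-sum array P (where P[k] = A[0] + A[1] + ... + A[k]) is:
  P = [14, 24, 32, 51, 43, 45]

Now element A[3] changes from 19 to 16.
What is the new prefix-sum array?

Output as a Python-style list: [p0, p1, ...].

Change: A[3] 19 -> 16, delta = -3
P[k] for k < 3: unchanged (A[3] not included)
P[k] for k >= 3: shift by delta = -3
  P[0] = 14 + 0 = 14
  P[1] = 24 + 0 = 24
  P[2] = 32 + 0 = 32
  P[3] = 51 + -3 = 48
  P[4] = 43 + -3 = 40
  P[5] = 45 + -3 = 42

Answer: [14, 24, 32, 48, 40, 42]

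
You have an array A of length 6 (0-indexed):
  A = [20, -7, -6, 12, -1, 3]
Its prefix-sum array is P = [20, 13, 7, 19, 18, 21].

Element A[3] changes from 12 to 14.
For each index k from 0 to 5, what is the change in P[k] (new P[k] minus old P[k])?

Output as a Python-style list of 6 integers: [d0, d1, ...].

Answer: [0, 0, 0, 2, 2, 2]

Derivation:
Element change: A[3] 12 -> 14, delta = 2
For k < 3: P[k] unchanged, delta_P[k] = 0
For k >= 3: P[k] shifts by exactly 2
Delta array: [0, 0, 0, 2, 2, 2]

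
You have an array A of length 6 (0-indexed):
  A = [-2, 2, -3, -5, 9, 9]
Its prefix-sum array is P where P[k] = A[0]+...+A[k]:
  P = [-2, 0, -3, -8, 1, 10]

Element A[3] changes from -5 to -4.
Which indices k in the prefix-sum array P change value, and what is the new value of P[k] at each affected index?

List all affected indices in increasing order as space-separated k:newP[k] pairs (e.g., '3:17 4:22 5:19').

Answer: 3:-7 4:2 5:11

Derivation:
P[k] = A[0] + ... + A[k]
P[k] includes A[3] iff k >= 3
Affected indices: 3, 4, ..., 5; delta = 1
  P[3]: -8 + 1 = -7
  P[4]: 1 + 1 = 2
  P[5]: 10 + 1 = 11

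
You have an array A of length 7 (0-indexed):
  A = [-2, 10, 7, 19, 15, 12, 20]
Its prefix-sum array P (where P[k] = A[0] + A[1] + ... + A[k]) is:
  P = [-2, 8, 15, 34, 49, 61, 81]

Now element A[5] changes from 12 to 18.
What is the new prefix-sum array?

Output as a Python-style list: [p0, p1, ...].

Change: A[5] 12 -> 18, delta = 6
P[k] for k < 5: unchanged (A[5] not included)
P[k] for k >= 5: shift by delta = 6
  P[0] = -2 + 0 = -2
  P[1] = 8 + 0 = 8
  P[2] = 15 + 0 = 15
  P[3] = 34 + 0 = 34
  P[4] = 49 + 0 = 49
  P[5] = 61 + 6 = 67
  P[6] = 81 + 6 = 87

Answer: [-2, 8, 15, 34, 49, 67, 87]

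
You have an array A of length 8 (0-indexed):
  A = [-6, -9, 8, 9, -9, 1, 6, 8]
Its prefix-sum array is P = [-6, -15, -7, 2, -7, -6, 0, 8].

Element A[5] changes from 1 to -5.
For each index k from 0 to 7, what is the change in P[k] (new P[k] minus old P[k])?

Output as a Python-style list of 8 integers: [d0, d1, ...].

Element change: A[5] 1 -> -5, delta = -6
For k < 5: P[k] unchanged, delta_P[k] = 0
For k >= 5: P[k] shifts by exactly -6
Delta array: [0, 0, 0, 0, 0, -6, -6, -6]

Answer: [0, 0, 0, 0, 0, -6, -6, -6]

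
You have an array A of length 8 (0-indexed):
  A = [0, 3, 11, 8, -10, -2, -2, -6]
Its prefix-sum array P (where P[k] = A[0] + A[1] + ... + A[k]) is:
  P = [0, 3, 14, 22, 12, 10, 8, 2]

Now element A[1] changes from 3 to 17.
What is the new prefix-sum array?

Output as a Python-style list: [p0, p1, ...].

Answer: [0, 17, 28, 36, 26, 24, 22, 16]

Derivation:
Change: A[1] 3 -> 17, delta = 14
P[k] for k < 1: unchanged (A[1] not included)
P[k] for k >= 1: shift by delta = 14
  P[0] = 0 + 0 = 0
  P[1] = 3 + 14 = 17
  P[2] = 14 + 14 = 28
  P[3] = 22 + 14 = 36
  P[4] = 12 + 14 = 26
  P[5] = 10 + 14 = 24
  P[6] = 8 + 14 = 22
  P[7] = 2 + 14 = 16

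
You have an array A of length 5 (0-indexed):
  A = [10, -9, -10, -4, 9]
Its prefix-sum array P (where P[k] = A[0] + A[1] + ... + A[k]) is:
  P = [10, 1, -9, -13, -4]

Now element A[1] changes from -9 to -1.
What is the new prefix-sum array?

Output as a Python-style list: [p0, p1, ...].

Answer: [10, 9, -1, -5, 4]

Derivation:
Change: A[1] -9 -> -1, delta = 8
P[k] for k < 1: unchanged (A[1] not included)
P[k] for k >= 1: shift by delta = 8
  P[0] = 10 + 0 = 10
  P[1] = 1 + 8 = 9
  P[2] = -9 + 8 = -1
  P[3] = -13 + 8 = -5
  P[4] = -4 + 8 = 4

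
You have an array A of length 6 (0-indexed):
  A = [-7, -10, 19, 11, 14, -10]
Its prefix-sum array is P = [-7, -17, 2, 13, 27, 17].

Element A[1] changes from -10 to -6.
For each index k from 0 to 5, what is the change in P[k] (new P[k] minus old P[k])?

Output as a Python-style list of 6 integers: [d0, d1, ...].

Element change: A[1] -10 -> -6, delta = 4
For k < 1: P[k] unchanged, delta_P[k] = 0
For k >= 1: P[k] shifts by exactly 4
Delta array: [0, 4, 4, 4, 4, 4]

Answer: [0, 4, 4, 4, 4, 4]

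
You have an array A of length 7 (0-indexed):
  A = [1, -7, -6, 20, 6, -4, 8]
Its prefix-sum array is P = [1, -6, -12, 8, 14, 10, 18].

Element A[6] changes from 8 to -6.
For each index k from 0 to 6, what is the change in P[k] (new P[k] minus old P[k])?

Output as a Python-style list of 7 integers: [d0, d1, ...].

Element change: A[6] 8 -> -6, delta = -14
For k < 6: P[k] unchanged, delta_P[k] = 0
For k >= 6: P[k] shifts by exactly -14
Delta array: [0, 0, 0, 0, 0, 0, -14]

Answer: [0, 0, 0, 0, 0, 0, -14]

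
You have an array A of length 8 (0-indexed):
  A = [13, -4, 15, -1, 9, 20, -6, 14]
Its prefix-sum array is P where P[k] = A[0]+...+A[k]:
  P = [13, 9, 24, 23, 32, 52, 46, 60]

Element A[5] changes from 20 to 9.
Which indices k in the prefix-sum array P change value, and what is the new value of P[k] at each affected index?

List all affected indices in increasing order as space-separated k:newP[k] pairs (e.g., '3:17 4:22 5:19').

P[k] = A[0] + ... + A[k]
P[k] includes A[5] iff k >= 5
Affected indices: 5, 6, ..., 7; delta = -11
  P[5]: 52 + -11 = 41
  P[6]: 46 + -11 = 35
  P[7]: 60 + -11 = 49

Answer: 5:41 6:35 7:49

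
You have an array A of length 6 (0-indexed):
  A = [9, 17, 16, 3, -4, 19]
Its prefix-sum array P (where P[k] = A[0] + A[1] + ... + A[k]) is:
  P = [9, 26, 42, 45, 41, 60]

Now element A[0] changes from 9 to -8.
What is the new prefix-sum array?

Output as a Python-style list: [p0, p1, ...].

Change: A[0] 9 -> -8, delta = -17
P[k] for k < 0: unchanged (A[0] not included)
P[k] for k >= 0: shift by delta = -17
  P[0] = 9 + -17 = -8
  P[1] = 26 + -17 = 9
  P[2] = 42 + -17 = 25
  P[3] = 45 + -17 = 28
  P[4] = 41 + -17 = 24
  P[5] = 60 + -17 = 43

Answer: [-8, 9, 25, 28, 24, 43]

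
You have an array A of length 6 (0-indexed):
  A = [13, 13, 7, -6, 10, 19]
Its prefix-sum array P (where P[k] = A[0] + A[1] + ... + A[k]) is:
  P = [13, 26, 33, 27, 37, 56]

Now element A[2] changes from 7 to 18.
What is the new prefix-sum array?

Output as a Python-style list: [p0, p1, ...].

Answer: [13, 26, 44, 38, 48, 67]

Derivation:
Change: A[2] 7 -> 18, delta = 11
P[k] for k < 2: unchanged (A[2] not included)
P[k] for k >= 2: shift by delta = 11
  P[0] = 13 + 0 = 13
  P[1] = 26 + 0 = 26
  P[2] = 33 + 11 = 44
  P[3] = 27 + 11 = 38
  P[4] = 37 + 11 = 48
  P[5] = 56 + 11 = 67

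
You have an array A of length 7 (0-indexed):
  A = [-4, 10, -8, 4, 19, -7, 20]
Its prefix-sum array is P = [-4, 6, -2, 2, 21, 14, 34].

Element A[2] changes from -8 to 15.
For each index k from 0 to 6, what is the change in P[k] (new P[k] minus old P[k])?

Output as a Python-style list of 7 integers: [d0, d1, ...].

Element change: A[2] -8 -> 15, delta = 23
For k < 2: P[k] unchanged, delta_P[k] = 0
For k >= 2: P[k] shifts by exactly 23
Delta array: [0, 0, 23, 23, 23, 23, 23]

Answer: [0, 0, 23, 23, 23, 23, 23]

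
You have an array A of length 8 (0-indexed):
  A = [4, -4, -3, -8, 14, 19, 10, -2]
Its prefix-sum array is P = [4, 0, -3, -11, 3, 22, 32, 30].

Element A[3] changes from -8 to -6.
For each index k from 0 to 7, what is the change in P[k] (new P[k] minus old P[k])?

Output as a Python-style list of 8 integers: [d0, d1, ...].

Answer: [0, 0, 0, 2, 2, 2, 2, 2]

Derivation:
Element change: A[3] -8 -> -6, delta = 2
For k < 3: P[k] unchanged, delta_P[k] = 0
For k >= 3: P[k] shifts by exactly 2
Delta array: [0, 0, 0, 2, 2, 2, 2, 2]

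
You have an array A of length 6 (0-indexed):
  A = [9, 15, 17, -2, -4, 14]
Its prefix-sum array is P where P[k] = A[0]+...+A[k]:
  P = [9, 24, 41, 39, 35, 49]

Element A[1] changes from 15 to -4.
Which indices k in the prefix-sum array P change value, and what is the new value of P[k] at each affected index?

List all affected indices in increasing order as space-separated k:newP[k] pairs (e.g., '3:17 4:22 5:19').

P[k] = A[0] + ... + A[k]
P[k] includes A[1] iff k >= 1
Affected indices: 1, 2, ..., 5; delta = -19
  P[1]: 24 + -19 = 5
  P[2]: 41 + -19 = 22
  P[3]: 39 + -19 = 20
  P[4]: 35 + -19 = 16
  P[5]: 49 + -19 = 30

Answer: 1:5 2:22 3:20 4:16 5:30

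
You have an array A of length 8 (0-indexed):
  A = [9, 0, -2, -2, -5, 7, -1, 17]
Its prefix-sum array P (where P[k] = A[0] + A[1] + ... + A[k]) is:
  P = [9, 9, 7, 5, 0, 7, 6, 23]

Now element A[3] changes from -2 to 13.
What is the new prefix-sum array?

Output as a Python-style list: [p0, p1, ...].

Change: A[3] -2 -> 13, delta = 15
P[k] for k < 3: unchanged (A[3] not included)
P[k] for k >= 3: shift by delta = 15
  P[0] = 9 + 0 = 9
  P[1] = 9 + 0 = 9
  P[2] = 7 + 0 = 7
  P[3] = 5 + 15 = 20
  P[4] = 0 + 15 = 15
  P[5] = 7 + 15 = 22
  P[6] = 6 + 15 = 21
  P[7] = 23 + 15 = 38

Answer: [9, 9, 7, 20, 15, 22, 21, 38]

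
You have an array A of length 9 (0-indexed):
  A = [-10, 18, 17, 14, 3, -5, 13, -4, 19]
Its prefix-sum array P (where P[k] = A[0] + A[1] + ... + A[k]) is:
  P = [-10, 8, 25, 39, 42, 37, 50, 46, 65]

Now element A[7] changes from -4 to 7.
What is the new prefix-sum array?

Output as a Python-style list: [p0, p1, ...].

Change: A[7] -4 -> 7, delta = 11
P[k] for k < 7: unchanged (A[7] not included)
P[k] for k >= 7: shift by delta = 11
  P[0] = -10 + 0 = -10
  P[1] = 8 + 0 = 8
  P[2] = 25 + 0 = 25
  P[3] = 39 + 0 = 39
  P[4] = 42 + 0 = 42
  P[5] = 37 + 0 = 37
  P[6] = 50 + 0 = 50
  P[7] = 46 + 11 = 57
  P[8] = 65 + 11 = 76

Answer: [-10, 8, 25, 39, 42, 37, 50, 57, 76]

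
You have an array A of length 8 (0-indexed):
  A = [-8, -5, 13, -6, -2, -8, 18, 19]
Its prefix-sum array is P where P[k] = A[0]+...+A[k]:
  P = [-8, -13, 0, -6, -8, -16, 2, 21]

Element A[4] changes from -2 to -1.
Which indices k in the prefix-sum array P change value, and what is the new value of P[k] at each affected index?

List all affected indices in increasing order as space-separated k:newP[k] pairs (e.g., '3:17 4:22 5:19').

P[k] = A[0] + ... + A[k]
P[k] includes A[4] iff k >= 4
Affected indices: 4, 5, ..., 7; delta = 1
  P[4]: -8 + 1 = -7
  P[5]: -16 + 1 = -15
  P[6]: 2 + 1 = 3
  P[7]: 21 + 1 = 22

Answer: 4:-7 5:-15 6:3 7:22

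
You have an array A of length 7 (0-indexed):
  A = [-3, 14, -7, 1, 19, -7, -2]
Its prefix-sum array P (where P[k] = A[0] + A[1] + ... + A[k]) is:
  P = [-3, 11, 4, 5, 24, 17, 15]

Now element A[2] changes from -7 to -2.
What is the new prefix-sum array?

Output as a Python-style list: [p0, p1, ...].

Change: A[2] -7 -> -2, delta = 5
P[k] for k < 2: unchanged (A[2] not included)
P[k] for k >= 2: shift by delta = 5
  P[0] = -3 + 0 = -3
  P[1] = 11 + 0 = 11
  P[2] = 4 + 5 = 9
  P[3] = 5 + 5 = 10
  P[4] = 24 + 5 = 29
  P[5] = 17 + 5 = 22
  P[6] = 15 + 5 = 20

Answer: [-3, 11, 9, 10, 29, 22, 20]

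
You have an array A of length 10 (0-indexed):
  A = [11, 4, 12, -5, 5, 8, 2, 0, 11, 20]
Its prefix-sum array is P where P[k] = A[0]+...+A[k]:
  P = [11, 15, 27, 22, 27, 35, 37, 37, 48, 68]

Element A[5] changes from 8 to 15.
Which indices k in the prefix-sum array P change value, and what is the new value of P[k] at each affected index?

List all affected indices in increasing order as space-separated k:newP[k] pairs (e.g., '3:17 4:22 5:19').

P[k] = A[0] + ... + A[k]
P[k] includes A[5] iff k >= 5
Affected indices: 5, 6, ..., 9; delta = 7
  P[5]: 35 + 7 = 42
  P[6]: 37 + 7 = 44
  P[7]: 37 + 7 = 44
  P[8]: 48 + 7 = 55
  P[9]: 68 + 7 = 75

Answer: 5:42 6:44 7:44 8:55 9:75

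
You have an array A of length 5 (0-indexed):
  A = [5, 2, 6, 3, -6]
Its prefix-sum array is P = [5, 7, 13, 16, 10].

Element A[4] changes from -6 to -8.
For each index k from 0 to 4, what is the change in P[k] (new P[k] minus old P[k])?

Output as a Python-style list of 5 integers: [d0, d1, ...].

Element change: A[4] -6 -> -8, delta = -2
For k < 4: P[k] unchanged, delta_P[k] = 0
For k >= 4: P[k] shifts by exactly -2
Delta array: [0, 0, 0, 0, -2]

Answer: [0, 0, 0, 0, -2]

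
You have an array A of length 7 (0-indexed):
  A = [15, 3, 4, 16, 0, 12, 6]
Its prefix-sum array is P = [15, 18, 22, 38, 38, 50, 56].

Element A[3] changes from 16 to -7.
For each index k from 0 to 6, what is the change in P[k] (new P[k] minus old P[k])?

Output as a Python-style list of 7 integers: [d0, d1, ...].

Element change: A[3] 16 -> -7, delta = -23
For k < 3: P[k] unchanged, delta_P[k] = 0
For k >= 3: P[k] shifts by exactly -23
Delta array: [0, 0, 0, -23, -23, -23, -23]

Answer: [0, 0, 0, -23, -23, -23, -23]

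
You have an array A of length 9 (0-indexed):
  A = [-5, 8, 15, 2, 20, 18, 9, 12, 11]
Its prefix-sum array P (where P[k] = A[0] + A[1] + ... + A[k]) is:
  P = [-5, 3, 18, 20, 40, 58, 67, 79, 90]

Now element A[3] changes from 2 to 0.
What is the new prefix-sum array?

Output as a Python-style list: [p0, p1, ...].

Answer: [-5, 3, 18, 18, 38, 56, 65, 77, 88]

Derivation:
Change: A[3] 2 -> 0, delta = -2
P[k] for k < 3: unchanged (A[3] not included)
P[k] for k >= 3: shift by delta = -2
  P[0] = -5 + 0 = -5
  P[1] = 3 + 0 = 3
  P[2] = 18 + 0 = 18
  P[3] = 20 + -2 = 18
  P[4] = 40 + -2 = 38
  P[5] = 58 + -2 = 56
  P[6] = 67 + -2 = 65
  P[7] = 79 + -2 = 77
  P[8] = 90 + -2 = 88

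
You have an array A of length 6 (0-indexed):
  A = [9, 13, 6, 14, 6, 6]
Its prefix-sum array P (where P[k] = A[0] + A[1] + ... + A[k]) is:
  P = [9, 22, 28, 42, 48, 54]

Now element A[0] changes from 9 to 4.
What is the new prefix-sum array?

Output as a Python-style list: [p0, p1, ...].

Change: A[0] 9 -> 4, delta = -5
P[k] for k < 0: unchanged (A[0] not included)
P[k] for k >= 0: shift by delta = -5
  P[0] = 9 + -5 = 4
  P[1] = 22 + -5 = 17
  P[2] = 28 + -5 = 23
  P[3] = 42 + -5 = 37
  P[4] = 48 + -5 = 43
  P[5] = 54 + -5 = 49

Answer: [4, 17, 23, 37, 43, 49]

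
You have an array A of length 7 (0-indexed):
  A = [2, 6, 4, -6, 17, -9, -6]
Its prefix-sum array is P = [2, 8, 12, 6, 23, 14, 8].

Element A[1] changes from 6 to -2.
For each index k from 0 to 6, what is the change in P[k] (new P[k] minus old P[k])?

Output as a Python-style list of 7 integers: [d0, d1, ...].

Element change: A[1] 6 -> -2, delta = -8
For k < 1: P[k] unchanged, delta_P[k] = 0
For k >= 1: P[k] shifts by exactly -8
Delta array: [0, -8, -8, -8, -8, -8, -8]

Answer: [0, -8, -8, -8, -8, -8, -8]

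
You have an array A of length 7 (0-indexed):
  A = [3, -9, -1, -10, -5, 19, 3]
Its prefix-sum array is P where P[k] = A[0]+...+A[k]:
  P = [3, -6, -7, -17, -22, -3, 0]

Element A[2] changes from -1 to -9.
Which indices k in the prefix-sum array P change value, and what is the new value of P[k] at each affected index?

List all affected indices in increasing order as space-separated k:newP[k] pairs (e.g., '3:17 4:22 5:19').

Answer: 2:-15 3:-25 4:-30 5:-11 6:-8

Derivation:
P[k] = A[0] + ... + A[k]
P[k] includes A[2] iff k >= 2
Affected indices: 2, 3, ..., 6; delta = -8
  P[2]: -7 + -8 = -15
  P[3]: -17 + -8 = -25
  P[4]: -22 + -8 = -30
  P[5]: -3 + -8 = -11
  P[6]: 0 + -8 = -8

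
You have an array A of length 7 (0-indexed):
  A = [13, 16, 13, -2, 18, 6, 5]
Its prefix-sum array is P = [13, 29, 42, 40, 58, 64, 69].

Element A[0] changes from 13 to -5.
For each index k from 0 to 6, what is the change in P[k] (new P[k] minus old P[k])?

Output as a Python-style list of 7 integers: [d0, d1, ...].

Answer: [-18, -18, -18, -18, -18, -18, -18]

Derivation:
Element change: A[0] 13 -> -5, delta = -18
For k < 0: P[k] unchanged, delta_P[k] = 0
For k >= 0: P[k] shifts by exactly -18
Delta array: [-18, -18, -18, -18, -18, -18, -18]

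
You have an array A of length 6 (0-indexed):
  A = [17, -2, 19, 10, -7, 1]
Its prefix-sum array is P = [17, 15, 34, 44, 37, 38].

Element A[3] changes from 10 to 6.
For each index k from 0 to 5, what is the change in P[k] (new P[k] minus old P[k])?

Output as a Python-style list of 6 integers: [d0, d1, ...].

Answer: [0, 0, 0, -4, -4, -4]

Derivation:
Element change: A[3] 10 -> 6, delta = -4
For k < 3: P[k] unchanged, delta_P[k] = 0
For k >= 3: P[k] shifts by exactly -4
Delta array: [0, 0, 0, -4, -4, -4]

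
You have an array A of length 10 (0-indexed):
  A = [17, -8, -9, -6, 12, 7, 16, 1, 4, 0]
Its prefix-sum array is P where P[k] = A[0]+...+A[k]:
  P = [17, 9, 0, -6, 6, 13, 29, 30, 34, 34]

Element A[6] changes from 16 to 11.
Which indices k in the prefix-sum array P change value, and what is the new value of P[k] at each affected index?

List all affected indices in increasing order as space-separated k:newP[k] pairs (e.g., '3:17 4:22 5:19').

Answer: 6:24 7:25 8:29 9:29

Derivation:
P[k] = A[0] + ... + A[k]
P[k] includes A[6] iff k >= 6
Affected indices: 6, 7, ..., 9; delta = -5
  P[6]: 29 + -5 = 24
  P[7]: 30 + -5 = 25
  P[8]: 34 + -5 = 29
  P[9]: 34 + -5 = 29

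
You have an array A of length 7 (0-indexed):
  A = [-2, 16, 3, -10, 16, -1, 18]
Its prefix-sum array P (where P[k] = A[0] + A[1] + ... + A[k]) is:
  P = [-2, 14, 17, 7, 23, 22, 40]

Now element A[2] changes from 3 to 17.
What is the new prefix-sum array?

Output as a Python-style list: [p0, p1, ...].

Change: A[2] 3 -> 17, delta = 14
P[k] for k < 2: unchanged (A[2] not included)
P[k] for k >= 2: shift by delta = 14
  P[0] = -2 + 0 = -2
  P[1] = 14 + 0 = 14
  P[2] = 17 + 14 = 31
  P[3] = 7 + 14 = 21
  P[4] = 23 + 14 = 37
  P[5] = 22 + 14 = 36
  P[6] = 40 + 14 = 54

Answer: [-2, 14, 31, 21, 37, 36, 54]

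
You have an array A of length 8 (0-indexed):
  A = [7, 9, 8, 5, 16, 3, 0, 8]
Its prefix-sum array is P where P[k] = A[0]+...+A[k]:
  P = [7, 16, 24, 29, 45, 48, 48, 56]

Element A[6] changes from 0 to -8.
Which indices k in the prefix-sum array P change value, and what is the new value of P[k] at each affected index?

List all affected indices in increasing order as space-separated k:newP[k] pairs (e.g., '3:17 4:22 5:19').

Answer: 6:40 7:48

Derivation:
P[k] = A[0] + ... + A[k]
P[k] includes A[6] iff k >= 6
Affected indices: 6, 7, ..., 7; delta = -8
  P[6]: 48 + -8 = 40
  P[7]: 56 + -8 = 48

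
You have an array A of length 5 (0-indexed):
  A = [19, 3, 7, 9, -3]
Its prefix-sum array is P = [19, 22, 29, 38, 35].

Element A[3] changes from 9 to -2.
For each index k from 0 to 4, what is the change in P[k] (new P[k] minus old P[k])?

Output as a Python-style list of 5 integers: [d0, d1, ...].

Element change: A[3] 9 -> -2, delta = -11
For k < 3: P[k] unchanged, delta_P[k] = 0
For k >= 3: P[k] shifts by exactly -11
Delta array: [0, 0, 0, -11, -11]

Answer: [0, 0, 0, -11, -11]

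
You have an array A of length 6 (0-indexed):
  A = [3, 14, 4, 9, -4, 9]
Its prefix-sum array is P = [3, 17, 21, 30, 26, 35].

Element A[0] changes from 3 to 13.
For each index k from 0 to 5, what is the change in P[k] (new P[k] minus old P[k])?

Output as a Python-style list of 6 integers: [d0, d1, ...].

Answer: [10, 10, 10, 10, 10, 10]

Derivation:
Element change: A[0] 3 -> 13, delta = 10
For k < 0: P[k] unchanged, delta_P[k] = 0
For k >= 0: P[k] shifts by exactly 10
Delta array: [10, 10, 10, 10, 10, 10]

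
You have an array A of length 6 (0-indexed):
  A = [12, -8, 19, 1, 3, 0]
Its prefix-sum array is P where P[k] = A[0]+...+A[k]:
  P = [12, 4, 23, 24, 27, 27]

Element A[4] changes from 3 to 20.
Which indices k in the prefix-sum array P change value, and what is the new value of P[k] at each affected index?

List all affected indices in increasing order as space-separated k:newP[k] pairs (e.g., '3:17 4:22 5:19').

Answer: 4:44 5:44

Derivation:
P[k] = A[0] + ... + A[k]
P[k] includes A[4] iff k >= 4
Affected indices: 4, 5, ..., 5; delta = 17
  P[4]: 27 + 17 = 44
  P[5]: 27 + 17 = 44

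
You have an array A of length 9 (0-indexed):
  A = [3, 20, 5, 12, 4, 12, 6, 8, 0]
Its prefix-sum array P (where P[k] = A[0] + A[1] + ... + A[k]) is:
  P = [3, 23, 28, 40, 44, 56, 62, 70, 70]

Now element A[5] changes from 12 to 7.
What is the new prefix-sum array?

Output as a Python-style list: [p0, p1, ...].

Answer: [3, 23, 28, 40, 44, 51, 57, 65, 65]

Derivation:
Change: A[5] 12 -> 7, delta = -5
P[k] for k < 5: unchanged (A[5] not included)
P[k] for k >= 5: shift by delta = -5
  P[0] = 3 + 0 = 3
  P[1] = 23 + 0 = 23
  P[2] = 28 + 0 = 28
  P[3] = 40 + 0 = 40
  P[4] = 44 + 0 = 44
  P[5] = 56 + -5 = 51
  P[6] = 62 + -5 = 57
  P[7] = 70 + -5 = 65
  P[8] = 70 + -5 = 65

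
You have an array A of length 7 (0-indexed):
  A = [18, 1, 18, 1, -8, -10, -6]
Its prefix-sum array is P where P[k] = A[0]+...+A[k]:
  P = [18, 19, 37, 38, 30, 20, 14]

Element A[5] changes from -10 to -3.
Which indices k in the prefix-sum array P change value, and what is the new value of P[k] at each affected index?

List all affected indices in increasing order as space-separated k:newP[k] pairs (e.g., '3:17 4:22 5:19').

P[k] = A[0] + ... + A[k]
P[k] includes A[5] iff k >= 5
Affected indices: 5, 6, ..., 6; delta = 7
  P[5]: 20 + 7 = 27
  P[6]: 14 + 7 = 21

Answer: 5:27 6:21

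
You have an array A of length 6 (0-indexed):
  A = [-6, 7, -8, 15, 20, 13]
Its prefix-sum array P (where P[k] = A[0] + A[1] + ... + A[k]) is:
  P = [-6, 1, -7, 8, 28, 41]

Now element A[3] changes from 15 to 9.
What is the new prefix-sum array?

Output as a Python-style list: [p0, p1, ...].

Answer: [-6, 1, -7, 2, 22, 35]

Derivation:
Change: A[3] 15 -> 9, delta = -6
P[k] for k < 3: unchanged (A[3] not included)
P[k] for k >= 3: shift by delta = -6
  P[0] = -6 + 0 = -6
  P[1] = 1 + 0 = 1
  P[2] = -7 + 0 = -7
  P[3] = 8 + -6 = 2
  P[4] = 28 + -6 = 22
  P[5] = 41 + -6 = 35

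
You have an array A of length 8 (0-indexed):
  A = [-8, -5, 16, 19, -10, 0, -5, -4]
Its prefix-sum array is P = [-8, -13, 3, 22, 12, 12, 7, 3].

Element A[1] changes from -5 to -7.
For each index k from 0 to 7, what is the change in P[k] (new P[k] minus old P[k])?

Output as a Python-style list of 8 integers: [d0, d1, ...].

Answer: [0, -2, -2, -2, -2, -2, -2, -2]

Derivation:
Element change: A[1] -5 -> -7, delta = -2
For k < 1: P[k] unchanged, delta_P[k] = 0
For k >= 1: P[k] shifts by exactly -2
Delta array: [0, -2, -2, -2, -2, -2, -2, -2]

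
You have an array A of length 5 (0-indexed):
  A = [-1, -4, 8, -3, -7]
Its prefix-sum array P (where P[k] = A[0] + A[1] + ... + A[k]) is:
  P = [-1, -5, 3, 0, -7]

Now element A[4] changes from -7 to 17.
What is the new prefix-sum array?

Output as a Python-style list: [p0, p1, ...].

Change: A[4] -7 -> 17, delta = 24
P[k] for k < 4: unchanged (A[4] not included)
P[k] for k >= 4: shift by delta = 24
  P[0] = -1 + 0 = -1
  P[1] = -5 + 0 = -5
  P[2] = 3 + 0 = 3
  P[3] = 0 + 0 = 0
  P[4] = -7 + 24 = 17

Answer: [-1, -5, 3, 0, 17]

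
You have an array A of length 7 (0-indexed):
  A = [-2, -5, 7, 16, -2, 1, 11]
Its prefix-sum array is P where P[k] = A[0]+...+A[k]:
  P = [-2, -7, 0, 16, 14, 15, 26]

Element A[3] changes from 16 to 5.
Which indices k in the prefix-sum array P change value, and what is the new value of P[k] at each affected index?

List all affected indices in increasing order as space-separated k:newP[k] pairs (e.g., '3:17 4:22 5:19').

P[k] = A[0] + ... + A[k]
P[k] includes A[3] iff k >= 3
Affected indices: 3, 4, ..., 6; delta = -11
  P[3]: 16 + -11 = 5
  P[4]: 14 + -11 = 3
  P[5]: 15 + -11 = 4
  P[6]: 26 + -11 = 15

Answer: 3:5 4:3 5:4 6:15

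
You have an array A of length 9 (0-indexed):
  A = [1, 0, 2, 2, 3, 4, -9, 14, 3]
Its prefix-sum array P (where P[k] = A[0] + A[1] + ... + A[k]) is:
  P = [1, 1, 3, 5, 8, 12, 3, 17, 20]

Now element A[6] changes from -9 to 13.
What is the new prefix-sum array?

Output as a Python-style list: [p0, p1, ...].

Change: A[6] -9 -> 13, delta = 22
P[k] for k < 6: unchanged (A[6] not included)
P[k] for k >= 6: shift by delta = 22
  P[0] = 1 + 0 = 1
  P[1] = 1 + 0 = 1
  P[2] = 3 + 0 = 3
  P[3] = 5 + 0 = 5
  P[4] = 8 + 0 = 8
  P[5] = 12 + 0 = 12
  P[6] = 3 + 22 = 25
  P[7] = 17 + 22 = 39
  P[8] = 20 + 22 = 42

Answer: [1, 1, 3, 5, 8, 12, 25, 39, 42]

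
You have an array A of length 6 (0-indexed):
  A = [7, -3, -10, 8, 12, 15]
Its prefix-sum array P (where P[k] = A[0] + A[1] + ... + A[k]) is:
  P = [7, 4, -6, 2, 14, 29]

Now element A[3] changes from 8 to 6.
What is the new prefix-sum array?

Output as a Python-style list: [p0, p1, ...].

Answer: [7, 4, -6, 0, 12, 27]

Derivation:
Change: A[3] 8 -> 6, delta = -2
P[k] for k < 3: unchanged (A[3] not included)
P[k] for k >= 3: shift by delta = -2
  P[0] = 7 + 0 = 7
  P[1] = 4 + 0 = 4
  P[2] = -6 + 0 = -6
  P[3] = 2 + -2 = 0
  P[4] = 14 + -2 = 12
  P[5] = 29 + -2 = 27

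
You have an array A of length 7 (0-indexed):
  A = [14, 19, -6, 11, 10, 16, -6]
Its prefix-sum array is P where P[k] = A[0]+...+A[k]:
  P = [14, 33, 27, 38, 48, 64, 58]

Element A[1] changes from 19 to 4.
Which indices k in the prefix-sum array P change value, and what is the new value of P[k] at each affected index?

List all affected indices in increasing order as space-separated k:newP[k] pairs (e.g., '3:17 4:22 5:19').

P[k] = A[0] + ... + A[k]
P[k] includes A[1] iff k >= 1
Affected indices: 1, 2, ..., 6; delta = -15
  P[1]: 33 + -15 = 18
  P[2]: 27 + -15 = 12
  P[3]: 38 + -15 = 23
  P[4]: 48 + -15 = 33
  P[5]: 64 + -15 = 49
  P[6]: 58 + -15 = 43

Answer: 1:18 2:12 3:23 4:33 5:49 6:43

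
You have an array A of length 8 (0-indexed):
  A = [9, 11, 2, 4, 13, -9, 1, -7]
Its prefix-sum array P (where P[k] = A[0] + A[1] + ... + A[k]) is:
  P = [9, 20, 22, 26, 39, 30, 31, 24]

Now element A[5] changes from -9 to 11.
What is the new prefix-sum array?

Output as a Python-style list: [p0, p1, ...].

Answer: [9, 20, 22, 26, 39, 50, 51, 44]

Derivation:
Change: A[5] -9 -> 11, delta = 20
P[k] for k < 5: unchanged (A[5] not included)
P[k] for k >= 5: shift by delta = 20
  P[0] = 9 + 0 = 9
  P[1] = 20 + 0 = 20
  P[2] = 22 + 0 = 22
  P[3] = 26 + 0 = 26
  P[4] = 39 + 0 = 39
  P[5] = 30 + 20 = 50
  P[6] = 31 + 20 = 51
  P[7] = 24 + 20 = 44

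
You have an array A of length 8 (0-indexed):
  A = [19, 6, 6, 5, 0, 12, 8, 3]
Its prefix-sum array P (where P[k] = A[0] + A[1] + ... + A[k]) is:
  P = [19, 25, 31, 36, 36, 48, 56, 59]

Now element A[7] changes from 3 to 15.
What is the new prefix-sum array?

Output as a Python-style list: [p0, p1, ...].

Change: A[7] 3 -> 15, delta = 12
P[k] for k < 7: unchanged (A[7] not included)
P[k] for k >= 7: shift by delta = 12
  P[0] = 19 + 0 = 19
  P[1] = 25 + 0 = 25
  P[2] = 31 + 0 = 31
  P[3] = 36 + 0 = 36
  P[4] = 36 + 0 = 36
  P[5] = 48 + 0 = 48
  P[6] = 56 + 0 = 56
  P[7] = 59 + 12 = 71

Answer: [19, 25, 31, 36, 36, 48, 56, 71]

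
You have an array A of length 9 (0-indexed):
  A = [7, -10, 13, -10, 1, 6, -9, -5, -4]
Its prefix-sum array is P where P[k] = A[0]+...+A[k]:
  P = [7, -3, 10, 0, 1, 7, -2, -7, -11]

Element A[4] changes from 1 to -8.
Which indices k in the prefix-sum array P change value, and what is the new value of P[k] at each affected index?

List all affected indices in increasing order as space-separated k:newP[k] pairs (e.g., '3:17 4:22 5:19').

Answer: 4:-8 5:-2 6:-11 7:-16 8:-20

Derivation:
P[k] = A[0] + ... + A[k]
P[k] includes A[4] iff k >= 4
Affected indices: 4, 5, ..., 8; delta = -9
  P[4]: 1 + -9 = -8
  P[5]: 7 + -9 = -2
  P[6]: -2 + -9 = -11
  P[7]: -7 + -9 = -16
  P[8]: -11 + -9 = -20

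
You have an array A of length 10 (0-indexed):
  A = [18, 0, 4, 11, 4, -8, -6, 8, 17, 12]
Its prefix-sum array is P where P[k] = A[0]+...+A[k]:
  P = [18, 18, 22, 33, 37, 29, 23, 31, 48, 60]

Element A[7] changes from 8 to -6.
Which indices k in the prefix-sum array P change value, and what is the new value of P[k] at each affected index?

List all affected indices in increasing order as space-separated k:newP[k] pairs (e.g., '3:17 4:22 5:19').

Answer: 7:17 8:34 9:46

Derivation:
P[k] = A[0] + ... + A[k]
P[k] includes A[7] iff k >= 7
Affected indices: 7, 8, ..., 9; delta = -14
  P[7]: 31 + -14 = 17
  P[8]: 48 + -14 = 34
  P[9]: 60 + -14 = 46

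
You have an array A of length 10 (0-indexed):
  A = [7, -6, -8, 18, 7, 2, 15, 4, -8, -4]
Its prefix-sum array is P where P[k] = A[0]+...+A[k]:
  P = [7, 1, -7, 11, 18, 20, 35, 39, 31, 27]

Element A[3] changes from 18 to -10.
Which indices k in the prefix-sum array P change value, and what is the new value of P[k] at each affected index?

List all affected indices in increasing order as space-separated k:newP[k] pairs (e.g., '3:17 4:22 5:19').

Answer: 3:-17 4:-10 5:-8 6:7 7:11 8:3 9:-1

Derivation:
P[k] = A[0] + ... + A[k]
P[k] includes A[3] iff k >= 3
Affected indices: 3, 4, ..., 9; delta = -28
  P[3]: 11 + -28 = -17
  P[4]: 18 + -28 = -10
  P[5]: 20 + -28 = -8
  P[6]: 35 + -28 = 7
  P[7]: 39 + -28 = 11
  P[8]: 31 + -28 = 3
  P[9]: 27 + -28 = -1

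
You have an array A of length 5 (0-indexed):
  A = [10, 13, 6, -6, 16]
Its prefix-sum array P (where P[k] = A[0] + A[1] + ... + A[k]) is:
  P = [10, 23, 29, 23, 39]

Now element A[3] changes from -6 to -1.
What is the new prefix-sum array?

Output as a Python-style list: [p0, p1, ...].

Change: A[3] -6 -> -1, delta = 5
P[k] for k < 3: unchanged (A[3] not included)
P[k] for k >= 3: shift by delta = 5
  P[0] = 10 + 0 = 10
  P[1] = 23 + 0 = 23
  P[2] = 29 + 0 = 29
  P[3] = 23 + 5 = 28
  P[4] = 39 + 5 = 44

Answer: [10, 23, 29, 28, 44]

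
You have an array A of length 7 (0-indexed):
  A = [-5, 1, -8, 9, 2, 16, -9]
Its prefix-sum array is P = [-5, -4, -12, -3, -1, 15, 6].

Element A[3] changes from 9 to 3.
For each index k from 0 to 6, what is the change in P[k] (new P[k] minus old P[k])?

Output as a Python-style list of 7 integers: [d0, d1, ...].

Answer: [0, 0, 0, -6, -6, -6, -6]

Derivation:
Element change: A[3] 9 -> 3, delta = -6
For k < 3: P[k] unchanged, delta_P[k] = 0
For k >= 3: P[k] shifts by exactly -6
Delta array: [0, 0, 0, -6, -6, -6, -6]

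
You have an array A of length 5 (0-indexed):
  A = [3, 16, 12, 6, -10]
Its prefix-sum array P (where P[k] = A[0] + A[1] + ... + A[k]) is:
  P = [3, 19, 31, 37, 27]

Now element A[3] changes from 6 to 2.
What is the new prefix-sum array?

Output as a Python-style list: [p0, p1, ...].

Answer: [3, 19, 31, 33, 23]

Derivation:
Change: A[3] 6 -> 2, delta = -4
P[k] for k < 3: unchanged (A[3] not included)
P[k] for k >= 3: shift by delta = -4
  P[0] = 3 + 0 = 3
  P[1] = 19 + 0 = 19
  P[2] = 31 + 0 = 31
  P[3] = 37 + -4 = 33
  P[4] = 27 + -4 = 23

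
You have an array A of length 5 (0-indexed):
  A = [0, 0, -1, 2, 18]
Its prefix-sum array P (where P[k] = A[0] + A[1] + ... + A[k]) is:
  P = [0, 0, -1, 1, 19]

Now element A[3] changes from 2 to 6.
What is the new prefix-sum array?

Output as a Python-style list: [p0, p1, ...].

Answer: [0, 0, -1, 5, 23]

Derivation:
Change: A[3] 2 -> 6, delta = 4
P[k] for k < 3: unchanged (A[3] not included)
P[k] for k >= 3: shift by delta = 4
  P[0] = 0 + 0 = 0
  P[1] = 0 + 0 = 0
  P[2] = -1 + 0 = -1
  P[3] = 1 + 4 = 5
  P[4] = 19 + 4 = 23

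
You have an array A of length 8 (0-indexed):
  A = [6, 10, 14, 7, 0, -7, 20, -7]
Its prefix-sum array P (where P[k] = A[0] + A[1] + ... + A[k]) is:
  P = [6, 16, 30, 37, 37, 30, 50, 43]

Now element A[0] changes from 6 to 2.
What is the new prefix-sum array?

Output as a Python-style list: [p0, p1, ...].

Change: A[0] 6 -> 2, delta = -4
P[k] for k < 0: unchanged (A[0] not included)
P[k] for k >= 0: shift by delta = -4
  P[0] = 6 + -4 = 2
  P[1] = 16 + -4 = 12
  P[2] = 30 + -4 = 26
  P[3] = 37 + -4 = 33
  P[4] = 37 + -4 = 33
  P[5] = 30 + -4 = 26
  P[6] = 50 + -4 = 46
  P[7] = 43 + -4 = 39

Answer: [2, 12, 26, 33, 33, 26, 46, 39]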